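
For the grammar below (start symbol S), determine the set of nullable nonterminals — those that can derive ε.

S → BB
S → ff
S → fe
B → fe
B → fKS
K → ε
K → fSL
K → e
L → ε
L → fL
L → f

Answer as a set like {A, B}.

Directly nullable (have an ε-rule): {K, L}.
Not nullable: B, S — each has a terminal in every rule's right-hand side or depends on a non-nullable symbol.

{K, L}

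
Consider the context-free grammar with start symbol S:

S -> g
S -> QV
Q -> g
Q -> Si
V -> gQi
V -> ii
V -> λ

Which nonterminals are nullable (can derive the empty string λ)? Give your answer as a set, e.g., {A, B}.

Directly nullable (have an ε-rule): {V}.
Not nullable: Q, S — each has a terminal in every rule's right-hand side or depends on a non-nullable symbol.

{V}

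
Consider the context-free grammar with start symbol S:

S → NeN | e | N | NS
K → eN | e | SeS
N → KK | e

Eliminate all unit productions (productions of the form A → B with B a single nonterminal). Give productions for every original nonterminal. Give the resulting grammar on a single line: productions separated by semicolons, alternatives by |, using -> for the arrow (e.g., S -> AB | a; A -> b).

S -> e | KK | NS | NeN; K -> e | eN | SeS; N -> e | KK

Unit productions: S->N.
Unit pairs (A ⇒* B via units): (S,N).
S: inherits non-unit rules of {N, S} → KK | NS | NeN | e.
K: inherits non-unit rules of {K} → SeS | e | eN.
N: inherits non-unit rules of {N} → KK | e.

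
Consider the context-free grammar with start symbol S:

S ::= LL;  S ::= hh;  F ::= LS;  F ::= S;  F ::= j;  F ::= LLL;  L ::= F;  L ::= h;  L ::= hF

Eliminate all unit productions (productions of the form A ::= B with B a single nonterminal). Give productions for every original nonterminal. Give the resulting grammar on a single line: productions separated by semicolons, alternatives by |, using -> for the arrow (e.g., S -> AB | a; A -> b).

Unit productions: F->S, L->F.
Unit pairs (A ⇒* B via units): (F,S), (L,F), (L,S).
S: inherits non-unit rules of {S} → LL | hh.
F: inherits non-unit rules of {F, S} → LL | LLL | LS | hh | j.
L: inherits non-unit rules of {F, L, S} → LL | LLL | LS | h | hF | hh | j.

S -> LL | hh; F -> j | LL | LS | hh | LLL; L -> h | j | LL | LS | hF | hh | LLL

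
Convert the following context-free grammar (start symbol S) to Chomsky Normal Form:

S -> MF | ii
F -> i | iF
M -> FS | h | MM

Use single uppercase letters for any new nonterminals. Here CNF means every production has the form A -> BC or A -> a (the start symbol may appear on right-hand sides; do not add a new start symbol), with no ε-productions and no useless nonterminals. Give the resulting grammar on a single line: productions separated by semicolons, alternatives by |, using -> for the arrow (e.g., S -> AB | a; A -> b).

No ε-productions.
No unit productions to eliminate.
TERM: introduce A -> i and substitute in every rule of length ≥2.

S -> AA | MF; A -> i; F -> i | AF; M -> h | FS | MM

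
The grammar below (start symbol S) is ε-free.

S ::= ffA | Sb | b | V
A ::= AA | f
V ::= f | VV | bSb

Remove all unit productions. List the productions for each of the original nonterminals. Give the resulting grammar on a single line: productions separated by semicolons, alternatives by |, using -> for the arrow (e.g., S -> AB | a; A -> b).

S -> b | f | Sb | VV | bSb | ffA; A -> f | AA; V -> f | VV | bSb

Unit productions: S->V.
Unit pairs (A ⇒* B via units): (S,V).
S: inherits non-unit rules of {S, V} → Sb | VV | b | bSb | f | ffA.
A: inherits non-unit rules of {A} → AA | f.
V: inherits non-unit rules of {V} → VV | bSb | f.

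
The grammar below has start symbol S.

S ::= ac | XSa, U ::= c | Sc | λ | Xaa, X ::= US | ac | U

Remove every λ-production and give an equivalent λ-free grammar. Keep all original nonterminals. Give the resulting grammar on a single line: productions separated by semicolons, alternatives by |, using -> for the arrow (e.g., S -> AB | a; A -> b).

S -> Sa | ac | XSa; U -> c | Sc | aa | Xaa; X -> S | U | US | ac

Nullable set: {U, X}.
S -> XSa: X nullable, giving Sa | XSa.
Drop U -> λ.
U -> Xaa: X nullable, giving Xaa | aa.
X -> U: U nullable, giving U.
X -> US: U nullable, giving S | US.
Unchanged (no nullable symbols): S -> ac; U -> Sc; U -> c; X -> ac.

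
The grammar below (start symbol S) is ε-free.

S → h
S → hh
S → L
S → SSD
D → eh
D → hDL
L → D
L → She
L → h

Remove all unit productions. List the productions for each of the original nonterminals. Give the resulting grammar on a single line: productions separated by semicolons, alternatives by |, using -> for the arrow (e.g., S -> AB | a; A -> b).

S -> h | eh | hh | SSD | She | hDL; D -> eh | hDL; L -> h | eh | She | hDL

Unit productions: L->D, S->L.
Unit pairs (A ⇒* B via units): (L,D), (S,D), (S,L).
S: inherits non-unit rules of {D, L, S} → SSD | She | eh | h | hDL | hh.
D: inherits non-unit rules of {D} → eh | hDL.
L: inherits non-unit rules of {D, L} → She | eh | h | hDL.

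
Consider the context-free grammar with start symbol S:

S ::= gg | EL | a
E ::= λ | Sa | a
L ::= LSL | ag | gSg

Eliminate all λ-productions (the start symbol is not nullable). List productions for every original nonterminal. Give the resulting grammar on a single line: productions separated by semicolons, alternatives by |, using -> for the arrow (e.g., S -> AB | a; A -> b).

Nullable set: {E}.
S -> EL: E nullable, giving EL | L.
Drop E -> λ.
Unchanged (no nullable symbols): S -> a; S -> gg; E -> Sa; E -> a; L -> LSL; L -> ag; L -> gSg.

S -> L | a | EL | gg; E -> a | Sa; L -> ag | LSL | gSg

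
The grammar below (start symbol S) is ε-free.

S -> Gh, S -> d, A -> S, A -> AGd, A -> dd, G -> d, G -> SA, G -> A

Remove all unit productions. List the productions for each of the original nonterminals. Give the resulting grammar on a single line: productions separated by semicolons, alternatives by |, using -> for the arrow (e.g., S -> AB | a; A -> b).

S -> d | Gh; A -> d | Gh | dd | AGd; G -> d | Gh | SA | dd | AGd

Unit productions: A->S, G->A.
Unit pairs (A ⇒* B via units): (A,S), (G,A), (G,S).
S: inherits non-unit rules of {S} → Gh | d.
A: inherits non-unit rules of {A, S} → AGd | Gh | d | dd.
G: inherits non-unit rules of {A, G, S} → AGd | Gh | SA | d | dd.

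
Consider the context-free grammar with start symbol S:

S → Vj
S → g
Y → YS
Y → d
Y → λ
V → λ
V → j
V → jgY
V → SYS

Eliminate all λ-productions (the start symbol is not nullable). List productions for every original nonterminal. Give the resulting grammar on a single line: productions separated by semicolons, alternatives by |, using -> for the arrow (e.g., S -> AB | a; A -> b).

Nullable set: {V, Y}.
S -> Vj: V nullable, giving Vj | j.
Drop V -> λ.
V -> SYS: Y nullable, giving SS | SYS.
V -> jgY: Y nullable, giving jg | jgY.
Drop Y -> λ.
Y -> YS: Y nullable, giving S | YS.
Unchanged (no nullable symbols): S -> g; V -> j; Y -> d.

S -> g | j | Vj; V -> j | SS | jg | SYS | jgY; Y -> S | d | YS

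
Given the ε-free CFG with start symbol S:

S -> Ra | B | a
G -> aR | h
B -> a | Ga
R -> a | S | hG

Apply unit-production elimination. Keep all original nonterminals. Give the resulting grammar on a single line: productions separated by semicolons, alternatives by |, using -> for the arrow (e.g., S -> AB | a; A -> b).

Unit productions: R->S, S->B.
Unit pairs (A ⇒* B via units): (R,B), (R,S), (S,B).
S: inherits non-unit rules of {B, S} → Ga | Ra | a.
B: inherits non-unit rules of {B} → Ga | a.
G: inherits non-unit rules of {G} → aR | h.
R: inherits non-unit rules of {B, R, S} → Ga | Ra | a | hG.

S -> a | Ga | Ra; B -> a | Ga; G -> h | aR; R -> a | Ga | Ra | hG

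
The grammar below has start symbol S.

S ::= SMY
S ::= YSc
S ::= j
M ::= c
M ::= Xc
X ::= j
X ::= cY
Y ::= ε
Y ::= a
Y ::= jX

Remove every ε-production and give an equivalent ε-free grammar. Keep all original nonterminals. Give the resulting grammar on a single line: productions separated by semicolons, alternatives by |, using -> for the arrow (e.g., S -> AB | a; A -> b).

S -> j | SM | Sc | SMY | YSc; M -> c | Xc; X -> c | j | cY; Y -> a | jX

Nullable set: {Y}.
S -> SMY: Y nullable, giving SM | SMY.
S -> YSc: Y nullable, giving Sc | YSc.
X -> cY: Y nullable, giving c | cY.
Drop Y -> ε.
Unchanged (no nullable symbols): S -> j; M -> Xc; M -> c; X -> j; Y -> a; Y -> jX.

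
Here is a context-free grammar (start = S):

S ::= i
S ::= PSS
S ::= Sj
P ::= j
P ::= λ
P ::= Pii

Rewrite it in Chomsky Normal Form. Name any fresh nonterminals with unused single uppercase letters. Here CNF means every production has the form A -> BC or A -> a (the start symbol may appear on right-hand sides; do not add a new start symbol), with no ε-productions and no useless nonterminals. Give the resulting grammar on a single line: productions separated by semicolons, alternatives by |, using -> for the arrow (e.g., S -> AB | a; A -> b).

Nullable: {P}; after ε-elimination: S -> i | SS | Sj | PSS; P -> j | ii | Pii.
No unit productions to eliminate.
TERM: introduce A -> i, B -> j and substitute in every rule of length ≥2.
BIN: P -> PAA becomes P -> PC, C -> AA; S -> PSS becomes S -> PD, D -> SS.

S -> i | PD | SB | SS; A -> i; B -> j; C -> AA; D -> SS; P -> j | AA | PC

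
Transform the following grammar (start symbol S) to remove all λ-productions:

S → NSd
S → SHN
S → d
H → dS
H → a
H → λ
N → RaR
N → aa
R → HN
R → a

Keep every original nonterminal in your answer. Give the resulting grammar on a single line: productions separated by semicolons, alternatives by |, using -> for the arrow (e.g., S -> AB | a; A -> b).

Nullable set: {H}.
S -> SHN: H nullable, giving SHN | SN.
Drop H -> λ.
R -> HN: H nullable, giving HN | N.
Unchanged (no nullable symbols): S -> NSd; S -> d; H -> a; H -> dS; N -> RaR; N -> aa; R -> a.

S -> d | SN | NSd | SHN; H -> a | dS; N -> aa | RaR; R -> N | a | HN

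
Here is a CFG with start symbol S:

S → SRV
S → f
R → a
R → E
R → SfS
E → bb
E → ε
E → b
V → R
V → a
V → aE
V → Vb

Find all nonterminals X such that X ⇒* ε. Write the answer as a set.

{E, R, V}

Directly nullable (have an ε-rule): {E}.
R is nullable via R -> E (every symbol on the right is already known nullable).
V is nullable via V -> R (every symbol on the right is already known nullable).
Not nullable: S — each has a terminal in every rule's right-hand side or depends on a non-nullable symbol.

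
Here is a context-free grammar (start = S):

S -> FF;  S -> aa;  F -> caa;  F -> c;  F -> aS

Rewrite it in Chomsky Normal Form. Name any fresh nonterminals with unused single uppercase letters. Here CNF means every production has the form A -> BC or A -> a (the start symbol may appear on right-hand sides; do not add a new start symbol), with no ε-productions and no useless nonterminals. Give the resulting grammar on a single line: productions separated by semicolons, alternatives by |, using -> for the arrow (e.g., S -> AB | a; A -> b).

No ε-productions.
No unit productions to eliminate.
TERM: introduce A -> a, B -> c and substitute in every rule of length ≥2.
BIN: F -> BAA becomes F -> BC, C -> AA.

S -> AA | FF; A -> a; B -> c; C -> AA; F -> c | AS | BC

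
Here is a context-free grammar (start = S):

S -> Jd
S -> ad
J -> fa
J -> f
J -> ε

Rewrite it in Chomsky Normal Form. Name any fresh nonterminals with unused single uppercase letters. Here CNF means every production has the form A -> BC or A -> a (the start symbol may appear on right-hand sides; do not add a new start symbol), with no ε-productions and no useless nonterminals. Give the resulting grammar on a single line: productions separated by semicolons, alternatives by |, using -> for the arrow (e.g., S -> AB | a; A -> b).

Nullable: {J}; after ε-elimination: S -> d | Jd | ad; J -> f | fa.
No unit productions to eliminate.
TERM: introduce B -> a, C -> d, A -> f and substitute in every rule of length ≥2.

S -> d | BC | JC; A -> f; B -> a; C -> d; J -> f | AB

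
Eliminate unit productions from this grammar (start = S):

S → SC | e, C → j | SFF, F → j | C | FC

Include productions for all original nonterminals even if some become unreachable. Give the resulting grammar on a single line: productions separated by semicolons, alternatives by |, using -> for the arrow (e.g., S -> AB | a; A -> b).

S -> e | SC; C -> j | SFF; F -> j | FC | SFF

Unit productions: F->C.
Unit pairs (A ⇒* B via units): (F,C).
S: inherits non-unit rules of {S} → SC | e.
C: inherits non-unit rules of {C} → SFF | j.
F: inherits non-unit rules of {C, F} → FC | SFF | j.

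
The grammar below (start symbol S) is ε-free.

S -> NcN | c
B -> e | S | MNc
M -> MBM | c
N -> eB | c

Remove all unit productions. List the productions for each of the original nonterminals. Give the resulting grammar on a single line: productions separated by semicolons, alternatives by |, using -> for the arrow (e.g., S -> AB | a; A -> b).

S -> c | NcN; B -> c | e | MNc | NcN; M -> c | MBM; N -> c | eB

Unit productions: B->S.
Unit pairs (A ⇒* B via units): (B,S).
S: inherits non-unit rules of {S} → NcN | c.
B: inherits non-unit rules of {B, S} → MNc | NcN | c | e.
M: inherits non-unit rules of {M} → MBM | c.
N: inherits non-unit rules of {N} → c | eB.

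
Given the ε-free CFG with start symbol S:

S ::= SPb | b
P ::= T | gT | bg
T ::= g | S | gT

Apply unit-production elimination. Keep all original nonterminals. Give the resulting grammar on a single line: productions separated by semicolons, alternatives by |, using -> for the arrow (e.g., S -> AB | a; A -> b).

S -> b | SPb; P -> b | g | bg | gT | SPb; T -> b | g | gT | SPb

Unit productions: P->T, T->S.
Unit pairs (A ⇒* B via units): (P,S), (P,T), (T,S).
S: inherits non-unit rules of {S} → SPb | b.
P: inherits non-unit rules of {P, S, T} → SPb | b | bg | g | gT.
T: inherits non-unit rules of {S, T} → SPb | b | g | gT.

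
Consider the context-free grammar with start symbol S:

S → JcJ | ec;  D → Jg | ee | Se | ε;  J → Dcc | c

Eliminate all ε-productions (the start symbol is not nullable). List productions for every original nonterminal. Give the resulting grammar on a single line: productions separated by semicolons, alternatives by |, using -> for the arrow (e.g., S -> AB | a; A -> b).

S -> ec | JcJ; D -> Jg | Se | ee; J -> c | cc | Dcc

Nullable set: {D}.
Drop D -> ε.
J -> Dcc: D nullable, giving Dcc | cc.
Unchanged (no nullable symbols): S -> JcJ; S -> ec; D -> Jg; D -> Se; D -> ee; J -> c.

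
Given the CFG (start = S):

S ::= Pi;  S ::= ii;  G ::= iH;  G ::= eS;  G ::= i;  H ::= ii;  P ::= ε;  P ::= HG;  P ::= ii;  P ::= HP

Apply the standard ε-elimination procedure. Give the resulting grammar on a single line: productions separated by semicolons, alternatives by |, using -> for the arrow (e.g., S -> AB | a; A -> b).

S -> i | Pi | ii; G -> i | eS | iH; H -> ii; P -> H | HG | HP | ii

Nullable set: {P}.
S -> Pi: P nullable, giving Pi | i.
Drop P -> ε.
P -> HP: P nullable, giving H | HP.
Unchanged (no nullable symbols): S -> ii; G -> eS; G -> i; G -> iH; H -> ii; P -> HG; P -> ii.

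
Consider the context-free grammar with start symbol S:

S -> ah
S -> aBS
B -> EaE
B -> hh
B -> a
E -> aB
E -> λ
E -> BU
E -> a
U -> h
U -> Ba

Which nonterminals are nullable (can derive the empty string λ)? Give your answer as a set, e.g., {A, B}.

{E}

Directly nullable (have an ε-rule): {E}.
Not nullable: B, S, U — each has a terminal in every rule's right-hand side or depends on a non-nullable symbol.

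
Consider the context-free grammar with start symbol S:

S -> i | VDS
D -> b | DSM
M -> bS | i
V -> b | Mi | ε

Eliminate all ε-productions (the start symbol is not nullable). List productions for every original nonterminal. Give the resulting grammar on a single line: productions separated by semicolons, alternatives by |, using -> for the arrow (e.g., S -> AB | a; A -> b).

S -> i | DS | VDS; D -> b | DSM; M -> i | bS; V -> b | Mi

Nullable set: {V}.
S -> VDS: V nullable, giving DS | VDS.
Drop V -> ε.
Unchanged (no nullable symbols): S -> i; D -> DSM; D -> b; M -> bS; M -> i; V -> Mi; V -> b.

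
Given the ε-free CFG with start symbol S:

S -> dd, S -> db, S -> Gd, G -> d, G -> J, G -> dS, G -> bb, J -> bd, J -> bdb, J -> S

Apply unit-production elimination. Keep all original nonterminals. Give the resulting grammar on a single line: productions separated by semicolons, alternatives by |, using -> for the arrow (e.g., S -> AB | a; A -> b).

S -> Gd | db | dd; G -> d | Gd | bb | bd | dS | db | dd | bdb; J -> Gd | bd | db | dd | bdb

Unit productions: G->J, J->S.
Unit pairs (A ⇒* B via units): (G,J), (G,S), (J,S).
S: inherits non-unit rules of {S} → Gd | db | dd.
G: inherits non-unit rules of {G, J, S} → Gd | bb | bd | bdb | d | dS | db | dd.
J: inherits non-unit rules of {J, S} → Gd | bd | bdb | db | dd.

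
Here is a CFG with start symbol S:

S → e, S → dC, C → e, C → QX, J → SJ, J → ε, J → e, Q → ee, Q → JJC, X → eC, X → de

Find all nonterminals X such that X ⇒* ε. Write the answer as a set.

Directly nullable (have an ε-rule): {J}.
Not nullable: C, Q, S, X — each has a terminal in every rule's right-hand side or depends on a non-nullable symbol.

{J}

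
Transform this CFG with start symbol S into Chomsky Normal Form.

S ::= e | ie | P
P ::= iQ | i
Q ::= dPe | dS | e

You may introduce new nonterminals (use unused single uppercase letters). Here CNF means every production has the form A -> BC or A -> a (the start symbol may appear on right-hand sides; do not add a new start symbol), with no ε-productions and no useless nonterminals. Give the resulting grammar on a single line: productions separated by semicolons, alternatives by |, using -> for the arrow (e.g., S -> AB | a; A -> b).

No ε-productions.
After unit-elimination: S -> e | i | iQ | ie; P -> i | iQ; Q -> e | dS | dPe.
TERM: introduce B -> d, C -> e, A -> i and substitute in every rule of length ≥2.
BIN: Q -> BPC becomes Q -> BD, D -> PC.

S -> e | i | AC | AQ; A -> i; B -> d; C -> e; D -> PC; P -> i | AQ; Q -> e | BD | BS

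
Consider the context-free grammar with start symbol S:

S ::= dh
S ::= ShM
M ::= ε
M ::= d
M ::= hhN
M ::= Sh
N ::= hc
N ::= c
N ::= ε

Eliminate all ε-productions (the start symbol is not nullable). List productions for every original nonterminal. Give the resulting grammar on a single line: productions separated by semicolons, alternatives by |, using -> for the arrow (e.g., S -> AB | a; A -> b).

S -> Sh | dh | ShM; M -> d | Sh | hh | hhN; N -> c | hc

Nullable set: {M, N}.
S -> ShM: M nullable, giving Sh | ShM.
Drop M -> ε.
M -> hhN: N nullable, giving hh | hhN.
Drop N -> ε.
Unchanged (no nullable symbols): S -> dh; M -> Sh; M -> d; N -> c; N -> hc.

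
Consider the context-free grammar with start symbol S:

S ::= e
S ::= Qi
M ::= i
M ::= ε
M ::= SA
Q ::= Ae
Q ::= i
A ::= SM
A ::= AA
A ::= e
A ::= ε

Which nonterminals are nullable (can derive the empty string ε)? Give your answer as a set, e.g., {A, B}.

Directly nullable (have an ε-rule): {A, M}.
Not nullable: Q, S — each has a terminal in every rule's right-hand side or depends on a non-nullable symbol.

{A, M}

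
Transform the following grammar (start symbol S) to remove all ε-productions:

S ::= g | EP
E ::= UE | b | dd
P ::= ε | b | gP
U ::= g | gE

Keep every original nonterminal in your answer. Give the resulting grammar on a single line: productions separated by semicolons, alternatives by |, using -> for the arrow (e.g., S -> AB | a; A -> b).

S -> E | g | EP; E -> b | UE | dd; P -> b | g | gP; U -> g | gE

Nullable set: {P}.
S -> EP: P nullable, giving E | EP.
Drop P -> ε.
P -> gP: P nullable, giving g | gP.
Unchanged (no nullable symbols): S -> g; E -> UE; E -> b; E -> dd; P -> b; U -> g; U -> gE.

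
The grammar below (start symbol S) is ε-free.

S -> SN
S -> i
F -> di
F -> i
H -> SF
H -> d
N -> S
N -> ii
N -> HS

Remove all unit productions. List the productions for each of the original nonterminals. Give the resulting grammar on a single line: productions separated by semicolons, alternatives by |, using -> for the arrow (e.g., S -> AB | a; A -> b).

S -> i | SN; F -> i | di; H -> d | SF; N -> i | HS | SN | ii

Unit productions: N->S.
Unit pairs (A ⇒* B via units): (N,S).
S: inherits non-unit rules of {S} → SN | i.
F: inherits non-unit rules of {F} → di | i.
H: inherits non-unit rules of {H} → SF | d.
N: inherits non-unit rules of {N, S} → HS | SN | i | ii.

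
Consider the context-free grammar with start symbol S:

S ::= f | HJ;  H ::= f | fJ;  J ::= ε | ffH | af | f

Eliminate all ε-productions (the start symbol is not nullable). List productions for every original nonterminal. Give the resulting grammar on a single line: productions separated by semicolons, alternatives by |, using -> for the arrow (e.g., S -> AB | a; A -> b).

Nullable set: {J}.
S -> HJ: J nullable, giving H | HJ.
H -> fJ: J nullable, giving f | fJ.
Drop J -> ε.
Unchanged (no nullable symbols): S -> f; H -> f; J -> af; J -> f; J -> ffH.

S -> H | f | HJ; H -> f | fJ; J -> f | af | ffH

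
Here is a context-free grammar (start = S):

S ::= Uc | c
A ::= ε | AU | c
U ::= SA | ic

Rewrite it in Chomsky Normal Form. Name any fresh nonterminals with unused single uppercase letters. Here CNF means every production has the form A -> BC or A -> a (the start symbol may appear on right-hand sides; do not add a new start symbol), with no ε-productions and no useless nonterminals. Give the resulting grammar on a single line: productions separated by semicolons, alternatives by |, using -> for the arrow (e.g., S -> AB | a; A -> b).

Nullable: {A}; after ε-elimination: S -> c | Uc; A -> U | c | AU; U -> S | SA | ic.
After unit-elimination: S -> c | Uc; A -> c | AU | SA | Uc | ic; U -> c | SA | Uc | ic.
TERM: introduce B -> c, C -> i and substitute in every rule of length ≥2.

S -> c | UB; A -> c | AU | CB | SA | UB; B -> c; C -> i; U -> c | CB | SA | UB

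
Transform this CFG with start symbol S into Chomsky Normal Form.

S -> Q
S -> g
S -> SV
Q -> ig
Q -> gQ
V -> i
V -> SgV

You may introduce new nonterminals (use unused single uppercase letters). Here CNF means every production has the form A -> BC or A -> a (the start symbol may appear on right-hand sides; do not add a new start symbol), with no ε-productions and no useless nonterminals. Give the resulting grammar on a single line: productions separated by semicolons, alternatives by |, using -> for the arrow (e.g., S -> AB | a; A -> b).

No ε-productions.
After unit-elimination: S -> g | SV | gQ | ig; Q -> gQ | ig; V -> i | SgV.
TERM: introduce A -> g, B -> i and substitute in every rule of length ≥2.
BIN: V -> SAV becomes V -> SC, C -> AV.

S -> g | AQ | BA | SV; A -> g; B -> i; C -> AV; Q -> AQ | BA; V -> i | SC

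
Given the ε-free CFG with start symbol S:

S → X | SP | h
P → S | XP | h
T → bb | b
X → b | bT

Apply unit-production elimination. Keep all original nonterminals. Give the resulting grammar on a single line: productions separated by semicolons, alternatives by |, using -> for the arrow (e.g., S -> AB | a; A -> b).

S -> b | h | SP | bT; P -> b | h | SP | XP | bT; T -> b | bb; X -> b | bT

Unit productions: P->S, S->X.
Unit pairs (A ⇒* B via units): (P,S), (P,X), (S,X).
S: inherits non-unit rules of {S, X} → SP | b | bT | h.
P: inherits non-unit rules of {P, S, X} → SP | XP | b | bT | h.
T: inherits non-unit rules of {T} → b | bb.
X: inherits non-unit rules of {X} → b | bT.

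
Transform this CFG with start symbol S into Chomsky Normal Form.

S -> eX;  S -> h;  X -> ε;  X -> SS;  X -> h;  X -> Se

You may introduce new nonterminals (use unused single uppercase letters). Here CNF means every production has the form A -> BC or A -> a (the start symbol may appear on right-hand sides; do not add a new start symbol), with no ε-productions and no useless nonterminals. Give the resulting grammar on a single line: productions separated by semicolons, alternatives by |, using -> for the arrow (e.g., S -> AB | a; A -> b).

S -> e | h | AX; A -> e; X -> h | SA | SS

Nullable: {X}; after ε-elimination: S -> e | h | eX; X -> h | SS | Se.
No unit productions to eliminate.
TERM: introduce A -> e and substitute in every rule of length ≥2.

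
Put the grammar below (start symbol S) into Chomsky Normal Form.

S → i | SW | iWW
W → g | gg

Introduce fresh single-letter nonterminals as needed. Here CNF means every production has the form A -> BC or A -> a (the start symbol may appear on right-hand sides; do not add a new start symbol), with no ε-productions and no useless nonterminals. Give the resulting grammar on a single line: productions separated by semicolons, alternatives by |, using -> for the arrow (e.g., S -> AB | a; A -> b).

No ε-productions.
No unit productions to eliminate.
TERM: introduce B -> g, A -> i and substitute in every rule of length ≥2.
BIN: S -> AWW becomes S -> AC, C -> WW.

S -> i | AC | SW; A -> i; B -> g; C -> WW; W -> g | BB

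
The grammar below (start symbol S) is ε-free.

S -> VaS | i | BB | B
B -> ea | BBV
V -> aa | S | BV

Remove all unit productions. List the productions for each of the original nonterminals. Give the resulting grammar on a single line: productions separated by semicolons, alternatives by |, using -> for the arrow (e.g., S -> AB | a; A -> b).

Unit productions: S->B, V->S.
Unit pairs (A ⇒* B via units): (S,B), (V,B), (V,S).
S: inherits non-unit rules of {B, S} → BB | BBV | VaS | ea | i.
B: inherits non-unit rules of {B} → BBV | ea.
V: inherits non-unit rules of {B, S, V} → BB | BBV | BV | VaS | aa | ea | i.

S -> i | BB | ea | BBV | VaS; B -> ea | BBV; V -> i | BB | BV | aa | ea | BBV | VaS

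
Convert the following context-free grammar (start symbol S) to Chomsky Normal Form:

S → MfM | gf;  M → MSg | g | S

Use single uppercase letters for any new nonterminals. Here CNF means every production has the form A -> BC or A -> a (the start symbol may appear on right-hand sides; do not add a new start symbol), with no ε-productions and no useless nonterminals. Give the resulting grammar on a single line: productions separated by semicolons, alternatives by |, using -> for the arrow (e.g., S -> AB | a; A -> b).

S -> AB | ME; A -> g; B -> f; C -> BM; D -> SA; E -> BM; M -> g | AB | MC | MD

No ε-productions.
After unit-elimination: S -> gf | MfM; M -> g | gf | MSg | MfM.
TERM: introduce B -> f, A -> g and substitute in every rule of length ≥2.
BIN: M -> MBM becomes M -> MC, C -> BM; M -> MSA becomes M -> MD, D -> SA; S -> MBM becomes S -> ME, E -> BM.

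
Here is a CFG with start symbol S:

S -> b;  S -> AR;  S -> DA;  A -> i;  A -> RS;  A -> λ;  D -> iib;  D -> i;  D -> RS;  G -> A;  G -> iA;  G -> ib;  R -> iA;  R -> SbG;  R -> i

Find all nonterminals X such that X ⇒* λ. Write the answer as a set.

{A, G}

Directly nullable (have an ε-rule): {A}.
G is nullable via G -> A (every symbol on the right is already known nullable).
Not nullable: D, R, S — each has a terminal in every rule's right-hand side or depends on a non-nullable symbol.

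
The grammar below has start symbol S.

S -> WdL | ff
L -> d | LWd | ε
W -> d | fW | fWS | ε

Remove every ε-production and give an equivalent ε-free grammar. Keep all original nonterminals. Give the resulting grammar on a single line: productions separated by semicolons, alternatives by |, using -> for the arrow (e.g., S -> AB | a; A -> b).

Nullable set: {L, W}.
S -> WdL: W, L nullable, giving Wd | WdL | d | dL.
Drop L -> ε.
L -> LWd: L, W nullable, giving LWd | Ld | Wd | d.
Drop W -> ε.
W -> fW: W nullable, giving f | fW.
W -> fWS: W nullable, giving fS | fWS.
Unchanged (no nullable symbols): S -> ff; L -> d; W -> d.

S -> d | Wd | dL | ff | WdL; L -> d | Ld | Wd | LWd; W -> d | f | fS | fW | fWS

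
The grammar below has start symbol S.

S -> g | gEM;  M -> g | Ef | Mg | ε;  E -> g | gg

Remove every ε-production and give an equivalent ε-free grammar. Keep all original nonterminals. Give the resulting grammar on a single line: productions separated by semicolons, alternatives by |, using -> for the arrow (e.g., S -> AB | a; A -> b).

S -> g | gE | gEM; E -> g | gg; M -> g | Ef | Mg

Nullable set: {M}.
S -> gEM: M nullable, giving gE | gEM.
Drop M -> ε.
M -> Mg: M nullable, giving Mg | g.
Unchanged (no nullable symbols): S -> g; E -> g; E -> gg; M -> Ef; M -> g.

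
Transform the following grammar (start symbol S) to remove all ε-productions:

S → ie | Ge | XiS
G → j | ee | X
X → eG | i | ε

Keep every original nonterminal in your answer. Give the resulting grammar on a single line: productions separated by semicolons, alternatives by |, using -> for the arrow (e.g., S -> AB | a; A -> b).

S -> e | Ge | iS | ie | XiS; G -> X | j | ee; X -> e | i | eG

Nullable set: {G, X}.
S -> Ge: G nullable, giving Ge | e.
S -> XiS: X nullable, giving XiS | iS.
G -> X: X nullable, giving X.
Drop X -> ε.
X -> eG: G nullable, giving e | eG.
Unchanged (no nullable symbols): S -> ie; G -> ee; G -> j; X -> i.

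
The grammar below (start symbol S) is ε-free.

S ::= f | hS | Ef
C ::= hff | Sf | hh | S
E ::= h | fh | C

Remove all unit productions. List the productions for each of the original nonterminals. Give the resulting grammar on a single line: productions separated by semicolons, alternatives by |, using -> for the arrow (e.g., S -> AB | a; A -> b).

S -> f | Ef | hS; C -> f | Ef | Sf | hS | hh | hff; E -> f | h | Ef | Sf | fh | hS | hh | hff

Unit productions: C->S, E->C.
Unit pairs (A ⇒* B via units): (C,S), (E,C), (E,S).
S: inherits non-unit rules of {S} → Ef | f | hS.
C: inherits non-unit rules of {C, S} → Ef | Sf | f | hS | hff | hh.
E: inherits non-unit rules of {C, E, S} → Ef | Sf | f | fh | h | hS | hff | hh.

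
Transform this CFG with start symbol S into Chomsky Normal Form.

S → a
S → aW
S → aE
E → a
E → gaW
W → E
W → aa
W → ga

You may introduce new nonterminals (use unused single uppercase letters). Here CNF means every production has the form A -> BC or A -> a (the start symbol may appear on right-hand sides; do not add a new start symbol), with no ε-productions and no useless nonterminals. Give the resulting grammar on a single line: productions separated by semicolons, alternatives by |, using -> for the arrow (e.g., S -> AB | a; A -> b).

No ε-productions.
After unit-elimination: S -> a | aE | aW; E -> a | gaW; W -> a | aa | ga | gaW.
TERM: introduce B -> a, A -> g and substitute in every rule of length ≥2.
BIN: E -> ABW becomes E -> AC, C -> BW; W -> ABW becomes W -> AD, D -> BW.

S -> a | BE | BW; A -> g; B -> a; C -> BW; D -> BW; E -> a | AC; W -> a | AB | AD | BB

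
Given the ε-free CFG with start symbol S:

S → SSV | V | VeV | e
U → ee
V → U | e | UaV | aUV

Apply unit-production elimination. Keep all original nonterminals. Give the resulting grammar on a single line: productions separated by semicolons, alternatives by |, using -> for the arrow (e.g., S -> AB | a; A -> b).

Unit productions: S->V, V->U.
Unit pairs (A ⇒* B via units): (S,U), (S,V), (V,U).
S: inherits non-unit rules of {S, U, V} → SSV | UaV | VeV | aUV | e | ee.
U: inherits non-unit rules of {U} → ee.
V: inherits non-unit rules of {U, V} → UaV | aUV | e | ee.

S -> e | ee | SSV | UaV | VeV | aUV; U -> ee; V -> e | ee | UaV | aUV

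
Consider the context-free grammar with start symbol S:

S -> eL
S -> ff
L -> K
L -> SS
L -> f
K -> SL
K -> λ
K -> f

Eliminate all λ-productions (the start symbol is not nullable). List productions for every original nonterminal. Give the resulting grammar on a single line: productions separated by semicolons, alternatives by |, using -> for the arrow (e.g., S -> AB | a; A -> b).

S -> e | eL | ff; K -> S | f | SL; L -> K | f | SS

Nullable set: {K, L}.
S -> eL: L nullable, giving e | eL.
Drop K -> λ.
K -> SL: L nullable, giving S | SL.
L -> K: K nullable, giving K.
Unchanged (no nullable symbols): S -> ff; K -> f; L -> SS; L -> f.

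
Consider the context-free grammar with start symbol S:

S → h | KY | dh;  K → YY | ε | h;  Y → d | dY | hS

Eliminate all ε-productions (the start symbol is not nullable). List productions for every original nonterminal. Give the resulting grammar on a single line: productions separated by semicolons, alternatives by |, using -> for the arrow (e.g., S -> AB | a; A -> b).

S -> Y | h | KY | dh; K -> h | YY; Y -> d | dY | hS

Nullable set: {K}.
S -> KY: K nullable, giving KY | Y.
Drop K -> ε.
Unchanged (no nullable symbols): S -> dh; S -> h; K -> YY; K -> h; Y -> d; Y -> dY; Y -> hS.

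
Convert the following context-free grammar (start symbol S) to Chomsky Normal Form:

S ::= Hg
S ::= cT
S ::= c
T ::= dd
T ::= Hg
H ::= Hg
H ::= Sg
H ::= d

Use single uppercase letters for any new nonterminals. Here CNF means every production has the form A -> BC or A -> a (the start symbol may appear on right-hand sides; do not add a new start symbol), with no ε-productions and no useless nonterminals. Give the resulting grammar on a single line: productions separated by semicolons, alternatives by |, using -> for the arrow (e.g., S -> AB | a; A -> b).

No ε-productions.
No unit productions to eliminate.
TERM: introduce B -> c, C -> d, A -> g and substitute in every rule of length ≥2.

S -> c | BT | HA; A -> g; B -> c; C -> d; H -> d | HA | SA; T -> CC | HA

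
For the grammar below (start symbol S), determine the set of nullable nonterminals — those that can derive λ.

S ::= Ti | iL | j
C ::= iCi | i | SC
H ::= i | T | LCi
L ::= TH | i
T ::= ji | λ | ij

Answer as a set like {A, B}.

Directly nullable (have an ε-rule): {T}.
H is nullable via H -> T (every symbol on the right is already known nullable).
L is nullable via L -> TH (every symbol on the right is already known nullable).
Not nullable: C, S — each has a terminal in every rule's right-hand side or depends on a non-nullable symbol.

{H, L, T}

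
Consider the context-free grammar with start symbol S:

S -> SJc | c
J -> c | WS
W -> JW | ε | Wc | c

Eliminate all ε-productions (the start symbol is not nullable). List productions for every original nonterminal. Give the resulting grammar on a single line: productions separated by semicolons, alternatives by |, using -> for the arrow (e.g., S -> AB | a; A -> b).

S -> c | SJc; J -> S | c | WS; W -> J | c | JW | Wc

Nullable set: {W}.
J -> WS: W nullable, giving S | WS.
Drop W -> ε.
W -> JW: W nullable, giving J | JW.
W -> Wc: W nullable, giving Wc | c.
Unchanged (no nullable symbols): S -> SJc; S -> c; J -> c; W -> c.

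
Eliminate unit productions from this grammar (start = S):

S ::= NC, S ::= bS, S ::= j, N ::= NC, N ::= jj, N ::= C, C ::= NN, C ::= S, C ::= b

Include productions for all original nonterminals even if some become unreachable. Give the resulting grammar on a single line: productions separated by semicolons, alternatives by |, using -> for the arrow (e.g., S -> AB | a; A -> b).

S -> j | NC | bS; C -> b | j | NC | NN | bS; N -> b | j | NC | NN | bS | jj

Unit productions: C->S, N->C.
Unit pairs (A ⇒* B via units): (C,S), (N,C), (N,S).
S: inherits non-unit rules of {S} → NC | bS | j.
C: inherits non-unit rules of {C, S} → NC | NN | b | bS | j.
N: inherits non-unit rules of {C, N, S} → NC | NN | b | bS | j | jj.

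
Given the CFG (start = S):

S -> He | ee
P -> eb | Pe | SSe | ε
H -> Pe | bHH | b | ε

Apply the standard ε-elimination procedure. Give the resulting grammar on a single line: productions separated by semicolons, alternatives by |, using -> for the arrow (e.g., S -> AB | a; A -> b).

Nullable set: {H, P}.
S -> He: H nullable, giving He | e.
Drop H -> ε.
H -> Pe: P nullable, giving Pe | e.
H -> bHH: H, H nullable, giving b | bH | bHH.
Drop P -> ε.
P -> Pe: P nullable, giving Pe | e.
Unchanged (no nullable symbols): S -> ee; H -> b; P -> SSe; P -> eb.

S -> e | He | ee; H -> b | e | Pe | bH | bHH; P -> e | Pe | eb | SSe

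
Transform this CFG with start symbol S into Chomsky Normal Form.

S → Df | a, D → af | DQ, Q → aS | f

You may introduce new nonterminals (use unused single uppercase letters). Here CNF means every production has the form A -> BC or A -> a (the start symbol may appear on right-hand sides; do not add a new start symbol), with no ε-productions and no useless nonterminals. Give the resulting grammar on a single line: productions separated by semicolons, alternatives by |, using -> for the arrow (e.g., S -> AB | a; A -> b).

S -> a | DB; A -> a; B -> f; D -> AB | DQ; Q -> f | AS

No ε-productions.
No unit productions to eliminate.
TERM: introduce A -> a, B -> f and substitute in every rule of length ≥2.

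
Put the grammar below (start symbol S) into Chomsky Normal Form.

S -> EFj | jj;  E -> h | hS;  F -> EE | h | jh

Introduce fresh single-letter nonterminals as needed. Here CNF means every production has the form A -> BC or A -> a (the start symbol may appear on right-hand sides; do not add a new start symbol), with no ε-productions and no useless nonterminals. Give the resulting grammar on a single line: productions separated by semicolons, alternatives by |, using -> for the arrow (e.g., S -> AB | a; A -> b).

S -> BB | EC; A -> h; B -> j; C -> FB; E -> h | AS; F -> h | BA | EE

No ε-productions.
No unit productions to eliminate.
TERM: introduce A -> h, B -> j and substitute in every rule of length ≥2.
BIN: S -> EFB becomes S -> EC, C -> FB.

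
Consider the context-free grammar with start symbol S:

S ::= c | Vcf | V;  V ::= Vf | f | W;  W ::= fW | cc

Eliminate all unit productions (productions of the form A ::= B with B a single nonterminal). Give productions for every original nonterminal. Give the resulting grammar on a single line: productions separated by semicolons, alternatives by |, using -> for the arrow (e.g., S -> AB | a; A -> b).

S -> c | f | Vf | cc | fW | Vcf; V -> f | Vf | cc | fW; W -> cc | fW

Unit productions: S->V, V->W.
Unit pairs (A ⇒* B via units): (S,V), (S,W), (V,W).
S: inherits non-unit rules of {S, V, W} → Vcf | Vf | c | cc | f | fW.
V: inherits non-unit rules of {V, W} → Vf | cc | f | fW.
W: inherits non-unit rules of {W} → cc | fW.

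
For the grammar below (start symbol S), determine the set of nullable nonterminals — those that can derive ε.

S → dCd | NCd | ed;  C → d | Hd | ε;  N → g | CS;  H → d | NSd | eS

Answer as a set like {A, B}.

{C}

Directly nullable (have an ε-rule): {C}.
Not nullable: H, N, S — each has a terminal in every rule's right-hand side or depends on a non-nullable symbol.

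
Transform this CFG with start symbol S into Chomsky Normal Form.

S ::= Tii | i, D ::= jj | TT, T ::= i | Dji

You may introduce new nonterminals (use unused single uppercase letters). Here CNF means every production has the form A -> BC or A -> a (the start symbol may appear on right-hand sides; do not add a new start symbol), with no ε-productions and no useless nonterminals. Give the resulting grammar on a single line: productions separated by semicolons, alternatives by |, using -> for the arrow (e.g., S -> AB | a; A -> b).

No ε-productions.
No unit productions to eliminate.
TERM: introduce B -> i, A -> j and substitute in every rule of length ≥2.
BIN: S -> TBB becomes S -> TC, C -> BB; T -> DAB becomes T -> DE, E -> AB.

S -> i | TC; A -> j; B -> i; C -> BB; D -> AA | TT; E -> AB; T -> i | DE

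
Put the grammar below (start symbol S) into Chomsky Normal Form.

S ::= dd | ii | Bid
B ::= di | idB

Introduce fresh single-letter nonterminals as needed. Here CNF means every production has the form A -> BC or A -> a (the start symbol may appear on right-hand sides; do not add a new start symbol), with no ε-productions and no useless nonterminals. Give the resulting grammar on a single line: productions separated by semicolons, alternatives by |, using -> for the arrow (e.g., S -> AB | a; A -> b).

S -> AA | BE | CC; A -> d; B -> AC | CD; C -> i; D -> AB; E -> CA

No ε-productions.
No unit productions to eliminate.
TERM: introduce A -> d, C -> i and substitute in every rule of length ≥2.
BIN: B -> CAB becomes B -> CD, D -> AB; S -> BCA becomes S -> BE, E -> CA.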